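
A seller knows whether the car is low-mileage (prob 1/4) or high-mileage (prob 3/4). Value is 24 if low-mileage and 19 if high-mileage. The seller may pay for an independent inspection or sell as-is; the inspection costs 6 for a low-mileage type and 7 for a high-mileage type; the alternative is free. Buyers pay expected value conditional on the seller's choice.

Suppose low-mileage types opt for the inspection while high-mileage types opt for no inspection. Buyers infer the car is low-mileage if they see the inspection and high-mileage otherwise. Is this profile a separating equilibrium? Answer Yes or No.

No

Under these beliefs, the inspection earns price 24 and no inspection earns price 19.
low-mileage: the inspection nets 24 − 6 = 18; no inspection nets 19. low-mileage would deviate to no inspection.
high-mileage: the inspection nets 24 − 7 = 17; no inspection nets 19. high-mileage prefers no inspection.
low-mileage has a profitable deviation, so the profile is not an equilibrium.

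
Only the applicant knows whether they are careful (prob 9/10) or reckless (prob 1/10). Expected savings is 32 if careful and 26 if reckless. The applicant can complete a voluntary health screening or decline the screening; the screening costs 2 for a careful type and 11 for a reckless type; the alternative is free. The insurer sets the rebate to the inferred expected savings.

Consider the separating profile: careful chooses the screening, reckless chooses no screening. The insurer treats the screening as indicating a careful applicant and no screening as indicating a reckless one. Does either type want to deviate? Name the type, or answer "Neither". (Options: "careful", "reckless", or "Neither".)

Neither

The screening pays 32; no screening pays 26.
careful: assigned the screening, nets 32 − 2 = 30; deviating to no screening nets 26.
reckless: assigned no screening, nets 26; deviating to the screening nets 32 − 11 = 21.
Both types strictly prefer their assigned action; no profitable deviation.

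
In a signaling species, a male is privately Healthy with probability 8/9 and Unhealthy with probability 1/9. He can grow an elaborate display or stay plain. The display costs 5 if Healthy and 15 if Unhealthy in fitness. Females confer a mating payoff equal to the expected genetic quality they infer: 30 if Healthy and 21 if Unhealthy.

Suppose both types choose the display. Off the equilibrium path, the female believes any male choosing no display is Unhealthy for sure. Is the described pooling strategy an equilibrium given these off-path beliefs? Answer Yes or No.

No

On path, the female holds the prior and pays 8/9·30 + 1/9·21 = 29. Off path (no display), believing Unhealthy, it pays 21.
Healthy: the display nets 29 − 5 = 24; no display nets 21. Healthy stays.
Unhealthy: the display nets 29 − 15 = 14; no display nets 21. Unhealthy would deviate.
A type deviates, so pooling fails.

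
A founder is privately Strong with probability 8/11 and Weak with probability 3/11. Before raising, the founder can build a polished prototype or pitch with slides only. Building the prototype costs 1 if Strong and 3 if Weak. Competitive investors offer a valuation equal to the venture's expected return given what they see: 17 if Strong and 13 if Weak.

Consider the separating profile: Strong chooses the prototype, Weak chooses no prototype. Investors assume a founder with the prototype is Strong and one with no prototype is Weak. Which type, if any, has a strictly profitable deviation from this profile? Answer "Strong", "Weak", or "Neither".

The prototype pays 17; no prototype pays 13.
Strong: assigned the prototype, nets 17 − 1 = 16; deviating to no prototype nets 13.
Weak: assigned no prototype, nets 13; deviating to the prototype nets 17 − 3 = 14.
The Weak type gains 1 by deviating.

Weak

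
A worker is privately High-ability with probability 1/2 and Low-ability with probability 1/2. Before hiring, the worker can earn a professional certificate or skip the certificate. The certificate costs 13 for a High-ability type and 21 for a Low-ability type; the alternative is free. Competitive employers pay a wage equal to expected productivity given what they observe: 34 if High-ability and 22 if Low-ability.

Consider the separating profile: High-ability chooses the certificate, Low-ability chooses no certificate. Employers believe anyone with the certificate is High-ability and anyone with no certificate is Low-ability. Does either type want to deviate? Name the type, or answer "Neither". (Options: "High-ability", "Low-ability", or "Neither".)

The certificate pays 34; no certificate pays 22.
High-ability: assigned the certificate, nets 34 − 13 = 21; deviating to no certificate nets 22.
Low-ability: assigned no certificate, nets 22; deviating to the certificate nets 34 − 21 = 13.
The High-ability type gains 1 by deviating.

High-ability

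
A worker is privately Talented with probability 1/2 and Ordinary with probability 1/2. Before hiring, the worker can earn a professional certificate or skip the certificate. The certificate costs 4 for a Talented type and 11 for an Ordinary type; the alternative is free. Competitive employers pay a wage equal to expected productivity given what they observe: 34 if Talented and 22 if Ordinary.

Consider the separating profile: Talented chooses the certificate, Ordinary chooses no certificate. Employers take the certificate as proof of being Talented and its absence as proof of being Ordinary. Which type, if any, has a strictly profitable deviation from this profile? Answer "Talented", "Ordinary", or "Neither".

Ordinary

The certificate pays 34; no certificate pays 22.
Talented: assigned the certificate, nets 34 − 4 = 30; deviating to no certificate nets 22.
Ordinary: assigned no certificate, nets 22; deviating to the certificate nets 34 − 11 = 23.
The Ordinary type gains 1 by deviating.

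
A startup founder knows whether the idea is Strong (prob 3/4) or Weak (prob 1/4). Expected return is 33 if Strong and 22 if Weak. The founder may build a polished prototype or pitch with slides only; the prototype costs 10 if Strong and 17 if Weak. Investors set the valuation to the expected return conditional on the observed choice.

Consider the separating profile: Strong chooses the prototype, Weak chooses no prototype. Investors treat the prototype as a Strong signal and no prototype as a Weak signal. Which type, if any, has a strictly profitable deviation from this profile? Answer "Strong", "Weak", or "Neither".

Neither

The prototype pays 33; no prototype pays 22.
Strong: assigned the prototype, nets 33 − 10 = 23; deviating to no prototype nets 22.
Weak: assigned no prototype, nets 22; deviating to the prototype nets 33 − 17 = 16.
Both types strictly prefer their assigned action; no profitable deviation.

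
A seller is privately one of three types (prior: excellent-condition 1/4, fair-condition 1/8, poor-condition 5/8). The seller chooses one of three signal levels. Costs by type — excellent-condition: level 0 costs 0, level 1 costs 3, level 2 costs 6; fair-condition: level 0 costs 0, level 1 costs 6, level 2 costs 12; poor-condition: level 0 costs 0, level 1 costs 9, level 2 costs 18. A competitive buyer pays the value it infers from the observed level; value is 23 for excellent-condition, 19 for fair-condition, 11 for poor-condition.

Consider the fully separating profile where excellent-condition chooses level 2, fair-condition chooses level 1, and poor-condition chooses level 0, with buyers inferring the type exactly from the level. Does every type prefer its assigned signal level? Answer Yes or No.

Yes

Separating prices: level 2 → 23, level 1 → 19, level 0 → 11.
excellent-condition (assigned level 2): level 0: 11 − 0 = 11; level 1: 19 − 3 = 16; level 2: 23 − 6 = 17. excellent-condition stays.
fair-condition (assigned level 1): level 0: 11 − 0 = 11; level 1: 19 − 6 = 13; level 2: 23 − 12 = 11. fair-condition stays.
poor-condition (assigned level 0): level 0: 11 − 0 = 11; level 1: 19 − 9 = 10; level 2: 23 − 18 = 5. poor-condition stays.
Every type prefers its assigned level; separation holds.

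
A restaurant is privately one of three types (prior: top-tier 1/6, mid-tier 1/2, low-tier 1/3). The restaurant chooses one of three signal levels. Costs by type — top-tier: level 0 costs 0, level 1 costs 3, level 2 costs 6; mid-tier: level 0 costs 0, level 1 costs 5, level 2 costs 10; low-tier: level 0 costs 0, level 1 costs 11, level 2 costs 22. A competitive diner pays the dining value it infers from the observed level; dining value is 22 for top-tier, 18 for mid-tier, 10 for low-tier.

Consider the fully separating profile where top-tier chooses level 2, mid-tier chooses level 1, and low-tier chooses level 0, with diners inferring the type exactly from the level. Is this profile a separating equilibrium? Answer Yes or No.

Yes

Separating price premiums: level 2 → 22, level 1 → 18, level 0 → 10.
top-tier (assigned level 2): level 0: 10 − 0 = 10; level 1: 18 − 3 = 15; level 2: 22 − 6 = 16. top-tier stays.
mid-tier (assigned level 1): level 0: 10 − 0 = 10; level 1: 18 − 5 = 13; level 2: 22 − 10 = 12. mid-tier stays.
low-tier (assigned level 0): level 0: 10 − 0 = 10; level 1: 18 − 11 = 7; level 2: 22 − 22 = 0. low-tier stays.
Every type prefers its assigned level; separation holds.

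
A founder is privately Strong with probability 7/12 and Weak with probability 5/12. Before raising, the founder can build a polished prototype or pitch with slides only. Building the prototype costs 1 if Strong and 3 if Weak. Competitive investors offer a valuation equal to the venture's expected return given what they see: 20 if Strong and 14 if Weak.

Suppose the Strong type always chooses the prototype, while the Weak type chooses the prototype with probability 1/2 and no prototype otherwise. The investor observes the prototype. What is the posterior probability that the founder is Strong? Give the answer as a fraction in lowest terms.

14/19

P(the prototype) = (7/12)·1 + (5/12)·(1/2) = 19/24.
By Bayes' rule, P(Strong | the prototype) = (7/12) / (19/24) = 14/19.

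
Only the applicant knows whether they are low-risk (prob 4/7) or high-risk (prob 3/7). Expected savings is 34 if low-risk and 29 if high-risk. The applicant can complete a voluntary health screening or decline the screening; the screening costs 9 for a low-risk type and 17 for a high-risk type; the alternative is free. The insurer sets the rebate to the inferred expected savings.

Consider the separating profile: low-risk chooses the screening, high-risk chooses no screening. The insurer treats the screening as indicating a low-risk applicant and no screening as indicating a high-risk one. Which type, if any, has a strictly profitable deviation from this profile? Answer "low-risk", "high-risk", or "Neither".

low-risk

The screening pays 34; no screening pays 29.
low-risk: assigned the screening, nets 34 − 9 = 25; deviating to no screening nets 29.
high-risk: assigned no screening, nets 29; deviating to the screening nets 34 − 17 = 17.
The low-risk type gains 4 by deviating.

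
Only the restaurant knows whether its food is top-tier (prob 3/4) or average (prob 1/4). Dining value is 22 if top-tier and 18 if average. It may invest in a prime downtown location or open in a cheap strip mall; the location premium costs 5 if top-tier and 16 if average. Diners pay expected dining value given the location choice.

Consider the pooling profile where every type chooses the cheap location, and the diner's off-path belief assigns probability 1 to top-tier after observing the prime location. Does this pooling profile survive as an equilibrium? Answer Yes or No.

Yes

On path, the diner holds the prior and pays 3/4·22 + 1/4·18 = 21. Off path (the prime location), believing top-tier, it pays 22.
top-tier: the cheap location nets 21; the prime location nets 22 − 5 = 17. top-tier stays.
average: the cheap location nets 21; the prime location nets 22 − 16 = 6. average stays.
No type deviates, so pooling is sustained.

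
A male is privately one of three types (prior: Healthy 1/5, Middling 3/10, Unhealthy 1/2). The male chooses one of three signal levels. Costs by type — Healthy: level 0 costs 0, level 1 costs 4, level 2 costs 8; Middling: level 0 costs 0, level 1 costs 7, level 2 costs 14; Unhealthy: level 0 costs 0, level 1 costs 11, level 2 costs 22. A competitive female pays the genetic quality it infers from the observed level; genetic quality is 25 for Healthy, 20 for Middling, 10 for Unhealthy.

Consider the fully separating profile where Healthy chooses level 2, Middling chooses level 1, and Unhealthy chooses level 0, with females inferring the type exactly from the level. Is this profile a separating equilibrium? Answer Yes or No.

Separating mating payoffs: level 2 → 25, level 1 → 20, level 0 → 10.
Healthy (assigned level 2): level 0: 10 − 0 = 10; level 1: 20 − 4 = 16; level 2: 25 − 8 = 17. Healthy stays.
Middling (assigned level 1): level 0: 10 − 0 = 10; level 1: 20 − 7 = 13; level 2: 25 − 14 = 11. Middling stays.
Unhealthy (assigned level 0): level 0: 10 − 0 = 10; level 1: 20 − 11 = 9; level 2: 25 − 22 = 3. Unhealthy stays.
Every type prefers its assigned level; separation holds.

Yes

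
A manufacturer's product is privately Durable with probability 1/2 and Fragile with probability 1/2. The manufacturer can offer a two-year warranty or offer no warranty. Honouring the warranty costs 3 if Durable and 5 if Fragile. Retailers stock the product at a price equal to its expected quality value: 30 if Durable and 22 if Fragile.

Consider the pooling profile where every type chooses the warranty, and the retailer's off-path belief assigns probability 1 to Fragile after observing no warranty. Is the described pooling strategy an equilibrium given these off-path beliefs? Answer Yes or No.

On path, the retailer holds the prior and pays 1/2·30 + 1/2·22 = 26. Off path (no warranty), believing Fragile, it pays 22.
Durable: the warranty nets 26 − 3 = 23; no warranty nets 22. Durable stays.
Fragile: the warranty nets 26 − 5 = 21; no warranty nets 22. Fragile would deviate.
A type deviates, so pooling fails.

No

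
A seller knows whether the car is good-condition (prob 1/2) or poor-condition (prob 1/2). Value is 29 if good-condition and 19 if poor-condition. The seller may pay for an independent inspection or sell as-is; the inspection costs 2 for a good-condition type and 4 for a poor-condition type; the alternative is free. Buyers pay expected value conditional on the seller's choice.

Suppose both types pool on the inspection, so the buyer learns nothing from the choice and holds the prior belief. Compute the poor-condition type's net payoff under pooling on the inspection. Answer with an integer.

20

Pooled price = 1/2·29 + 1/2·19 = 24.
poor-condition pays cost 4 for the inspection, so net payoff = 24 − 4 = 20.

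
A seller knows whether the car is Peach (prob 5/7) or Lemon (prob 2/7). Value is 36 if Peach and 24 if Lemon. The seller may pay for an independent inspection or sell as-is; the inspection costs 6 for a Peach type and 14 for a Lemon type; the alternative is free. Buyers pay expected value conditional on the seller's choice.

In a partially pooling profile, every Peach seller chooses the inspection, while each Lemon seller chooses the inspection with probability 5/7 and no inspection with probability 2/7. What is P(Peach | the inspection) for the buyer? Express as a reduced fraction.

P(the inspection) = (5/7)·1 + (2/7)·(5/7) = 45/49.
By Bayes' rule, P(Peach | the inspection) = (5/7) / (45/49) = 7/9.

7/9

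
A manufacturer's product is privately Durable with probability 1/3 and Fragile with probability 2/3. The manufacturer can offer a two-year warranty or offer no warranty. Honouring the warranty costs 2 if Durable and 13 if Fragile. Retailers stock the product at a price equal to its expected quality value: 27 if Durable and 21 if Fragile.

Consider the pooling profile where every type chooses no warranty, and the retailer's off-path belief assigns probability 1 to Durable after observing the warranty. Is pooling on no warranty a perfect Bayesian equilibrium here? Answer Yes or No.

On path, the retailer holds the prior and pays 1/3·27 + 2/3·21 = 23. Off path (the warranty), believing Durable, it pays 27.
Durable: no warranty nets 23; the warranty nets 27 − 2 = 25. Durable would deviate.
Fragile: no warranty nets 23; the warranty nets 27 − 13 = 14. Fragile stays.
A type deviates, so pooling fails.

No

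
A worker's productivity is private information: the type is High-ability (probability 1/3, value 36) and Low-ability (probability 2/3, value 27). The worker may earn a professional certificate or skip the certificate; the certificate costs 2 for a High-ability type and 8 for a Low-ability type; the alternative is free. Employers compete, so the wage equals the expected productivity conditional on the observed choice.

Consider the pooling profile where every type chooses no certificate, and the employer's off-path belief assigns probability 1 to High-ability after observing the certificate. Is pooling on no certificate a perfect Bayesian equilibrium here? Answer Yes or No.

On path, the employer holds the prior and pays 1/3·36 + 2/3·27 = 30. Off path (the certificate), believing High-ability, it pays 36.
High-ability: no certificate nets 30; the certificate nets 36 − 2 = 34. High-ability would deviate.
Low-ability: no certificate nets 30; the certificate nets 36 − 8 = 28. Low-ability stays.
A type deviates, so pooling fails.

No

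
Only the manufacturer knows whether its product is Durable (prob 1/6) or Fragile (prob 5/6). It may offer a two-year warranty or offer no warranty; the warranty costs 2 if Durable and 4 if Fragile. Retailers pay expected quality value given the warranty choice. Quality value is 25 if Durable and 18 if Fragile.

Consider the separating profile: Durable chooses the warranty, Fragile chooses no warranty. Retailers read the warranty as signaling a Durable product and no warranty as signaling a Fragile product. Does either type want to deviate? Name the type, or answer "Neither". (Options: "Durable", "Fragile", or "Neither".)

The warranty pays 25; no warranty pays 18.
Durable: assigned the warranty, nets 25 − 2 = 23; deviating to no warranty nets 18.
Fragile: assigned no warranty, nets 18; deviating to the warranty nets 25 − 4 = 21.
The Fragile type gains 3 by deviating.

Fragile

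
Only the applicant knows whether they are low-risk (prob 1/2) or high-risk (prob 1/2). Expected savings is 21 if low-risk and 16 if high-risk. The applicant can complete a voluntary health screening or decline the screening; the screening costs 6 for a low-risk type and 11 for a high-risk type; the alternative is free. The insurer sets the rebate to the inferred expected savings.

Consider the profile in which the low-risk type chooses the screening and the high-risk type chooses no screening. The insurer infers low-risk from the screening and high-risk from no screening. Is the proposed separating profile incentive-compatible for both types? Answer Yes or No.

No

Under these beliefs, the screening earns rebate 21 and no screening earns rebate 16.
low-risk: the screening nets 21 − 6 = 15; no screening nets 16. low-risk would deviate to no screening.
high-risk: the screening nets 21 − 11 = 10; no screening nets 16. high-risk prefers no screening.
low-risk has a profitable deviation, so the profile is not an equilibrium.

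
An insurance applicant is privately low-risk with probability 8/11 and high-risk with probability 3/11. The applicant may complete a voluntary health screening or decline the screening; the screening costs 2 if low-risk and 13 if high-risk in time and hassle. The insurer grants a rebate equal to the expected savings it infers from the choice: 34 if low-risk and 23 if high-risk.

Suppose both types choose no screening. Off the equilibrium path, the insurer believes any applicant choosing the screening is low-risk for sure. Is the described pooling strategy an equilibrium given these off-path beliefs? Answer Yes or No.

On path, the insurer holds the prior and pays 8/11·34 + 3/11·23 = 31. Off path (the screening), believing low-risk, it pays 34.
low-risk: no screening nets 31; the screening nets 34 − 2 = 32. low-risk would deviate.
high-risk: no screening nets 31; the screening nets 34 − 13 = 21. high-risk stays.
A type deviates, so pooling fails.

No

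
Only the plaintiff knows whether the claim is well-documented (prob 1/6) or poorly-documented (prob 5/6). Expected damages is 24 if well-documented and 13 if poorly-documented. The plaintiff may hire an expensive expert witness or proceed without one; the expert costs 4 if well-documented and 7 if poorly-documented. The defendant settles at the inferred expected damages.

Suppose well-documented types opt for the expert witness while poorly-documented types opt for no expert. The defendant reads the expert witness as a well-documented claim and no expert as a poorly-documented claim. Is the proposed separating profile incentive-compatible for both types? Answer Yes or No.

Under these beliefs, the expert witness earns settlement 24 and no expert earns settlement 13.
well-documented: the expert witness nets 24 − 4 = 20; no expert nets 13. well-documented prefers the expert witness.
poorly-documented: the expert witness nets 24 − 7 = 17; no expert nets 13. poorly-documented would deviate to the expert witness.
poorly-documented has a profitable deviation, so the profile is not an equilibrium.

No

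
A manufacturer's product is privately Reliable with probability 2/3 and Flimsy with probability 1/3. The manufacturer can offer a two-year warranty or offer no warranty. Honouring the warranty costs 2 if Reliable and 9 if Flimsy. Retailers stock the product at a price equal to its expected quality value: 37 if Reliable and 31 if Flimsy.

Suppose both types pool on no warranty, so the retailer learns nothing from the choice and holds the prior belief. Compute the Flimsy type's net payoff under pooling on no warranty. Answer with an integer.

35

Pooled price = 2/3·37 + 1/3·31 = 35.
Flimsy pays no cost for no warranty, so net payoff = 35.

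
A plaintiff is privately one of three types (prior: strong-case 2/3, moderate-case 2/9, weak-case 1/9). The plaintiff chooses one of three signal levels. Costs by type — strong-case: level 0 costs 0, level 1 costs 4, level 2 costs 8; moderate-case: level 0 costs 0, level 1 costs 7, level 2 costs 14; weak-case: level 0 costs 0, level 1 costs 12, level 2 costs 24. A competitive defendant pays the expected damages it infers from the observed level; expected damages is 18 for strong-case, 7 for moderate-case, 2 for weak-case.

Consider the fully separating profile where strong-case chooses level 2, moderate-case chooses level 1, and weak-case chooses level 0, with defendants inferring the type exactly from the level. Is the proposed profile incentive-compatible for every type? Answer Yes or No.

No

Separating settlements: level 2 → 18, level 1 → 7, level 0 → 2.
strong-case (assigned level 2): level 0: 2 − 0 = 2; level 1: 7 − 4 = 3; level 2: 18 − 8 = 10. strong-case stays.
moderate-case (assigned level 1): level 0: 2 − 0 = 2; level 1: 7 − 7 = 0; level 2: 18 − 14 = 4. moderate-case prefers level 2.
weak-case (assigned level 0): level 0: 2 − 0 = 2; level 1: 7 − 12 = -5; level 2: 18 − 24 = -6. weak-case stays.
At least one type deviates; the separating profile fails.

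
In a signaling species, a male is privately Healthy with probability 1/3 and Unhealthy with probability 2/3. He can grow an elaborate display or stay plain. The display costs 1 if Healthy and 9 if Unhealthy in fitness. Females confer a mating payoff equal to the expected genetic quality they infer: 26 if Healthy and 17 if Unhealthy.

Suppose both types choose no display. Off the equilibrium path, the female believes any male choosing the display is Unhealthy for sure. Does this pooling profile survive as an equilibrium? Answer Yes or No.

On path, the female holds the prior and pays 1/3·26 + 2/3·17 = 20. Off path (the display), believing Unhealthy, it pays 17.
Healthy: no display nets 20; the display nets 17 − 1 = 16. Healthy stays.
Unhealthy: no display nets 20; the display nets 17 − 9 = 8. Unhealthy stays.
No type deviates, so pooling is sustained.

Yes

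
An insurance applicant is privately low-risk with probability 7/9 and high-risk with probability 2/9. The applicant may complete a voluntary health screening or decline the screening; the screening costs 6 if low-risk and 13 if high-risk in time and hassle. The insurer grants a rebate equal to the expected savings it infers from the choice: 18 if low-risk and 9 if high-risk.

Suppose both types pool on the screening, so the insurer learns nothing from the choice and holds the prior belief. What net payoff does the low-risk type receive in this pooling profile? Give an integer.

Pooled rebate = 7/9·18 + 2/9·9 = 16.
low-risk pays cost 6 for the screening, so net payoff = 16 − 6 = 10.

10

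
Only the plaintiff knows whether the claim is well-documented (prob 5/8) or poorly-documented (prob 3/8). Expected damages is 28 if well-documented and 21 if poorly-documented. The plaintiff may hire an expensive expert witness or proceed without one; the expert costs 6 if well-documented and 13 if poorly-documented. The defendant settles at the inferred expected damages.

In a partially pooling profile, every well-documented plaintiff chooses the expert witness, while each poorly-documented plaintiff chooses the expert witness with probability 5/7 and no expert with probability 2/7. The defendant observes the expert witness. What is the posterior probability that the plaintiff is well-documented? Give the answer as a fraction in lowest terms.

P(the expert witness) = (5/8)·1 + (3/8)·(5/7) = 25/28.
By Bayes' rule, P(well-documented | the expert witness) = (5/8) / (25/28) = 7/10.

7/10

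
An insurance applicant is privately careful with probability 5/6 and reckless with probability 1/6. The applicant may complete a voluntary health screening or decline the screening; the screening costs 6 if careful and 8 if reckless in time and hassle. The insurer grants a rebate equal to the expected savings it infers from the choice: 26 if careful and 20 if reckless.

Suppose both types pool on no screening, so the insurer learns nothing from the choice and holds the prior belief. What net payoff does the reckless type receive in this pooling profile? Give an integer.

25

Pooled rebate = 5/6·26 + 1/6·20 = 25.
reckless pays no cost for no screening, so net payoff = 25.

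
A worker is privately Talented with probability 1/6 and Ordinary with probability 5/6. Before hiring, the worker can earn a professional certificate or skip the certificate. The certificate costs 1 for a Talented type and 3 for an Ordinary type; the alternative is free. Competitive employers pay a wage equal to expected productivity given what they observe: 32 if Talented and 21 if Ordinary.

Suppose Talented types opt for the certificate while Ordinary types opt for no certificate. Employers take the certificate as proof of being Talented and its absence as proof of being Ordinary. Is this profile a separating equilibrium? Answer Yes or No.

Under these beliefs, the certificate earns wage 32 and no certificate earns wage 21.
Talented: the certificate nets 32 − 1 = 31; no certificate nets 21. Talented prefers the certificate.
Ordinary: the certificate nets 32 − 3 = 29; no certificate nets 21. Ordinary would deviate to the certificate.
Ordinary has a profitable deviation, so the profile is not an equilibrium.

No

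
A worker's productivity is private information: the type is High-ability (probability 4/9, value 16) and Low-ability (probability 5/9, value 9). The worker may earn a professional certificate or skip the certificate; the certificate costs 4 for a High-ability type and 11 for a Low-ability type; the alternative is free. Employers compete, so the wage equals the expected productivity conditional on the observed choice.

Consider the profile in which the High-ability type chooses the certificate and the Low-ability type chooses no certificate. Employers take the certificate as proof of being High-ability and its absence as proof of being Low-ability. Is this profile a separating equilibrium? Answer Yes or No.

Yes

Under these beliefs, the certificate earns wage 16 and no certificate earns wage 9.
High-ability: the certificate nets 16 − 4 = 12; no certificate nets 9. High-ability prefers the certificate.
Low-ability: the certificate nets 16 − 11 = 5; no certificate nets 9. Low-ability prefers no certificate.
Neither type deviates, so the separating profile is an equilibrium.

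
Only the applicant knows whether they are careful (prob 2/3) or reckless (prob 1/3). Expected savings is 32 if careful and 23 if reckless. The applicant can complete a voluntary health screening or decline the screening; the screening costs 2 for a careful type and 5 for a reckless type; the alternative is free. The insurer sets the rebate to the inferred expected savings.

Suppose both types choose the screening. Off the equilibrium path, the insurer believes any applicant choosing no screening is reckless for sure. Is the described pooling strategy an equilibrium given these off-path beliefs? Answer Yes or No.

Yes

On path, the insurer holds the prior and pays 2/3·32 + 1/3·23 = 29. Off path (no screening), believing reckless, it pays 23.
careful: the screening nets 29 − 2 = 27; no screening nets 23. careful stays.
reckless: the screening nets 29 − 5 = 24; no screening nets 23. reckless stays.
No type deviates, so pooling is sustained.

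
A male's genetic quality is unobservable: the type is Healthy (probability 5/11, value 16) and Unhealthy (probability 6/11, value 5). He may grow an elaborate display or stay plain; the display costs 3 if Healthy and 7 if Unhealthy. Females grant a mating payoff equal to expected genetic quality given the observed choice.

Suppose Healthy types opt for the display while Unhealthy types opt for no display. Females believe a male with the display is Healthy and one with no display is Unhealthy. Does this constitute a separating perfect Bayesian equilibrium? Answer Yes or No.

Under these beliefs, the display earns mating payoff 16 and no display earns mating payoff 5.
Healthy: the display nets 16 − 3 = 13; no display nets 5. Healthy prefers the display.
Unhealthy: the display nets 16 − 7 = 9; no display nets 5. Unhealthy would deviate to the display.
Unhealthy has a profitable deviation, so the profile is not an equilibrium.

No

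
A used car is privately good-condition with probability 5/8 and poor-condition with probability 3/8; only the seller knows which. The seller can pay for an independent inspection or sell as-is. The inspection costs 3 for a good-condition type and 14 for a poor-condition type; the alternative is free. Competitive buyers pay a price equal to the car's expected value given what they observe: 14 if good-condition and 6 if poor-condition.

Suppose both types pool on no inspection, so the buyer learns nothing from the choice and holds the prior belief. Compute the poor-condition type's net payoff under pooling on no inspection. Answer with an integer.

11

Pooled price = 5/8·14 + 3/8·6 = 11.
poor-condition pays no cost for no inspection, so net payoff = 11.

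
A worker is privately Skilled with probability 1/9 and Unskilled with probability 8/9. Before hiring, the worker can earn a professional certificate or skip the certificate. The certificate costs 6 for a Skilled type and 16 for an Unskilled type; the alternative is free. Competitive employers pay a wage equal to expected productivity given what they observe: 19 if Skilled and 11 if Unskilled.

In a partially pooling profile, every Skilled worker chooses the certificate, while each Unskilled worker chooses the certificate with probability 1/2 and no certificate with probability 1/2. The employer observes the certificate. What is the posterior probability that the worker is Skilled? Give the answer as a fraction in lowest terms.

1/5

P(the certificate) = (1/9)·1 + (8/9)·(1/2) = 5/9.
By Bayes' rule, P(Skilled | the certificate) = (1/9) / (5/9) = 1/5.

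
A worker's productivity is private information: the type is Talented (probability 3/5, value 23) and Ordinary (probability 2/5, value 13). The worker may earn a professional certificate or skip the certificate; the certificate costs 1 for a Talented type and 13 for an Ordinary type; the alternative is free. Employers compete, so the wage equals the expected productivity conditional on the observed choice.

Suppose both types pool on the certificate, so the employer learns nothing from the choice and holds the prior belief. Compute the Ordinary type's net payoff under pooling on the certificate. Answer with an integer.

Pooled wage = 3/5·23 + 2/5·13 = 19.
Ordinary pays cost 13 for the certificate, so net payoff = 19 − 13 = 6.

6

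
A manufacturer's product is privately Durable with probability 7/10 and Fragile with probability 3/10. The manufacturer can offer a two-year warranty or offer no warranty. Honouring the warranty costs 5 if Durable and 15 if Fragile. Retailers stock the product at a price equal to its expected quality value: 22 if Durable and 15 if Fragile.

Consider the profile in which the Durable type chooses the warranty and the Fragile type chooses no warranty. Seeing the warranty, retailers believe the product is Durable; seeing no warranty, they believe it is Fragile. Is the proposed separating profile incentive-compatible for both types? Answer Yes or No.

Under these beliefs, the warranty earns price 22 and no warranty earns price 15.
Durable: the warranty nets 22 − 5 = 17; no warranty nets 15. Durable prefers the warranty.
Fragile: the warranty nets 22 − 15 = 7; no warranty nets 15. Fragile prefers no warranty.
Neither type deviates, so the separating profile is an equilibrium.

Yes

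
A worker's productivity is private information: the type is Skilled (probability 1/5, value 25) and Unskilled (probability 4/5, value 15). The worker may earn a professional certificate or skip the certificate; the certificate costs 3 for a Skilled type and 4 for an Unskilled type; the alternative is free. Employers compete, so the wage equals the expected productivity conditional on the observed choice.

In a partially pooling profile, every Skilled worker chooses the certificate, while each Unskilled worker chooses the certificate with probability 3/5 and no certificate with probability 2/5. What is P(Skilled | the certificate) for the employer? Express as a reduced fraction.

5/17

P(the certificate) = (1/5)·1 + (4/5)·(3/5) = 17/25.
By Bayes' rule, P(Skilled | the certificate) = (1/5) / (17/25) = 5/17.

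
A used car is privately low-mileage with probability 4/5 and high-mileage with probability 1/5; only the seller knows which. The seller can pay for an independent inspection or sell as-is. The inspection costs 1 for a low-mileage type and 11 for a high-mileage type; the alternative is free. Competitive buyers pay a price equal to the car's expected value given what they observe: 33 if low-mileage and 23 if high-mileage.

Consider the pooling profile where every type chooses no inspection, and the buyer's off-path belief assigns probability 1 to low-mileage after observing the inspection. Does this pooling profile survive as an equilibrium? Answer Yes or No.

No

On path, the buyer holds the prior and pays 4/5·33 + 1/5·23 = 31. Off path (the inspection), believing low-mileage, it pays 33.
low-mileage: no inspection nets 31; the inspection nets 33 − 1 = 32. low-mileage would deviate.
high-mileage: no inspection nets 31; the inspection nets 33 − 11 = 22. high-mileage stays.
A type deviates, so pooling fails.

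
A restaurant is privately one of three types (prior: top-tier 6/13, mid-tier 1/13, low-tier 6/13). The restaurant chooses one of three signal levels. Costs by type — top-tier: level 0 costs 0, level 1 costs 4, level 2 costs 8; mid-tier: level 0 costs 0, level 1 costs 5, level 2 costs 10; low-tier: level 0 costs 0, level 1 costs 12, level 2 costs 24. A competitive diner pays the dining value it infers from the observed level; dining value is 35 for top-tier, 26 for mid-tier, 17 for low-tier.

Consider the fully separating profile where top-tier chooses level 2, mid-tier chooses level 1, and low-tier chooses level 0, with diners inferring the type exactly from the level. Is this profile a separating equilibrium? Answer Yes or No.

Separating price premiums: level 2 → 35, level 1 → 26, level 0 → 17.
top-tier (assigned level 2): level 0: 17 − 0 = 17; level 1: 26 − 4 = 22; level 2: 35 − 8 = 27. top-tier stays.
mid-tier (assigned level 1): level 0: 17 − 0 = 17; level 1: 26 − 5 = 21; level 2: 35 − 10 = 25. mid-tier prefers level 2.
low-tier (assigned level 0): level 0: 17 − 0 = 17; level 1: 26 − 12 = 14; level 2: 35 − 24 = 11. low-tier stays.
At least one type deviates; the separating profile fails.

No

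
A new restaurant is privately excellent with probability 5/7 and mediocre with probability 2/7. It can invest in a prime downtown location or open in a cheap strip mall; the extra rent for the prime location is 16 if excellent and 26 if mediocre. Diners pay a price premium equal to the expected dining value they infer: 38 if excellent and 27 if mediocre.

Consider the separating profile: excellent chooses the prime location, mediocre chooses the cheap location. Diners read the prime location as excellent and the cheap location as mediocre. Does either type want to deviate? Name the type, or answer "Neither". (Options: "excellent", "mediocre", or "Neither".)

The prime location pays 38; the cheap location pays 27.
excellent: assigned the prime location, nets 38 − 16 = 22; deviating to the cheap location nets 27.
mediocre: assigned the cheap location, nets 27; deviating to the prime location nets 38 − 26 = 12.
The excellent type gains 5 by deviating.

excellent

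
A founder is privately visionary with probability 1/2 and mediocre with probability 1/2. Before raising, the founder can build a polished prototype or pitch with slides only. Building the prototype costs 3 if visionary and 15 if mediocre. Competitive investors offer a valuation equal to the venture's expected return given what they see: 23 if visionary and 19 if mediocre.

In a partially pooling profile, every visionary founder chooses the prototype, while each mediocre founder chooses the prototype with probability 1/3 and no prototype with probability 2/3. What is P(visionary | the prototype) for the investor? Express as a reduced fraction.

P(the prototype) = (1/2)·1 + (1/2)·(1/3) = 2/3.
By Bayes' rule, P(visionary | the prototype) = (1/2) / (2/3) = 3/4.

3/4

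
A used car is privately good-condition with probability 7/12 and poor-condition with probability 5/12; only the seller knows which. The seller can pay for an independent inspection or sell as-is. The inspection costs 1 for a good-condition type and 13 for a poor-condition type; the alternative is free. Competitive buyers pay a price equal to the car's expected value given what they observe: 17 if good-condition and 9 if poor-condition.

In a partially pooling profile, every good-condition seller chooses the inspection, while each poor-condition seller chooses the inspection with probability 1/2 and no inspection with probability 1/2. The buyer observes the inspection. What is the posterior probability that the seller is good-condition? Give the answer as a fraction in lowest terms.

P(the inspection) = (7/12)·1 + (5/12)·(1/2) = 19/24.
By Bayes' rule, P(good-condition | the inspection) = (7/12) / (19/24) = 14/19.

14/19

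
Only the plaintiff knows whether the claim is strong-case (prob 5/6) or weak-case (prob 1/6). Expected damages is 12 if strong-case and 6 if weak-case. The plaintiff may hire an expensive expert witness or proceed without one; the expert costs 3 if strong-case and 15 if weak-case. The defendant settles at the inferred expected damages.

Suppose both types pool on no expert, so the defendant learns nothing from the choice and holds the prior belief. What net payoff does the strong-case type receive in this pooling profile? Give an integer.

11

Pooled settlement = 5/6·12 + 1/6·6 = 11.
strong-case pays no cost for no expert, so net payoff = 11.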